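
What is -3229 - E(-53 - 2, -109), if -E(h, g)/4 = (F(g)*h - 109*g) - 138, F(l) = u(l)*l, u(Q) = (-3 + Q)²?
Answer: 300848863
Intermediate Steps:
F(l) = l*(-3 + l)² (F(l) = (-3 + l)²*l = l*(-3 + l)²)
E(h, g) = 552 + 436*g - 4*g*h*(-3 + g)² (E(h, g) = -4*(((g*(-3 + g)²)*h - 109*g) - 138) = -4*((g*h*(-3 + g)² - 109*g) - 138) = -4*((-109*g + g*h*(-3 + g)²) - 138) = -4*(-138 - 109*g + g*h*(-3 + g)²) = 552 + 436*g - 4*g*h*(-3 + g)²)
-3229 - E(-53 - 2, -109) = -3229 - (552 + 436*(-109) - 4*(-109)*(-53 - 2)*(-3 - 109)²) = -3229 - (552 - 47524 - 4*(-109)*(-55)*(-112)²) = -3229 - (552 - 47524 - 4*(-109)*(-55)*12544) = -3229 - (552 - 47524 - 300805120) = -3229 - 1*(-300852092) = -3229 + 300852092 = 300848863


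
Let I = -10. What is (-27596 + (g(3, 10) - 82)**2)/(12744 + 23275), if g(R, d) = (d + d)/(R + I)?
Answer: -999368/1764931 ≈ -0.56624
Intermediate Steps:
g(R, d) = 2*d/(-10 + R) (g(R, d) = (d + d)/(R - 10) = (2*d)/(-10 + R) = 2*d/(-10 + R))
(-27596 + (g(3, 10) - 82)**2)/(12744 + 23275) = (-27596 + (2*10/(-10 + 3) - 82)**2)/(12744 + 23275) = (-27596 + (2*10/(-7) - 82)**2)/36019 = (-27596 + (2*10*(-1/7) - 82)**2)*(1/36019) = (-27596 + (-20/7 - 82)**2)*(1/36019) = (-27596 + (-594/7)**2)*(1/36019) = (-27596 + 352836/49)*(1/36019) = -999368/49*1/36019 = -999368/1764931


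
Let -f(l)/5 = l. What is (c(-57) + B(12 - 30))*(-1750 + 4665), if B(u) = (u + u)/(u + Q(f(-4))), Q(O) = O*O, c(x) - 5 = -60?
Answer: -30674545/191 ≈ -1.6060e+5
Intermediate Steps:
f(l) = -5*l
c(x) = -55 (c(x) = 5 - 60 = -55)
Q(O) = O**2
B(u) = 2*u/(400 + u) (B(u) = (u + u)/(u + (-5*(-4))**2) = (2*u)/(u + 20**2) = (2*u)/(u + 400) = (2*u)/(400 + u) = 2*u/(400 + u))
(c(-57) + B(12 - 30))*(-1750 + 4665) = (-55 + 2*(12 - 30)/(400 + (12 - 30)))*(-1750 + 4665) = (-55 + 2*(-18)/(400 - 18))*2915 = (-55 + 2*(-18)/382)*2915 = (-55 + 2*(-18)*(1/382))*2915 = (-55 - 18/191)*2915 = -10523/191*2915 = -30674545/191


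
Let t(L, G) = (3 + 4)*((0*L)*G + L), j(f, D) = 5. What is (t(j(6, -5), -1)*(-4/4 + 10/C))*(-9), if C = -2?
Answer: 1890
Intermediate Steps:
t(L, G) = 7*L (t(L, G) = 7*(0*G + L) = 7*(0 + L) = 7*L)
(t(j(6, -5), -1)*(-4/4 + 10/C))*(-9) = ((7*5)*(-4/4 + 10/(-2)))*(-9) = (35*(-4*¼ + 10*(-½)))*(-9) = (35*(-1 - 5))*(-9) = (35*(-6))*(-9) = -210*(-9) = 1890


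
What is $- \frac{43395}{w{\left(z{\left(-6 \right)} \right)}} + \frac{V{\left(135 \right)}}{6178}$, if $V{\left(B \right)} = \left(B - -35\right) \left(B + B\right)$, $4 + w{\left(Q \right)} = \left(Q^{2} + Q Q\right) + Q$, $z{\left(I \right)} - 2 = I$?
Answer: $- \frac{44498785}{24712} \approx -1800.7$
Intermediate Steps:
$z{\left(I \right)} = 2 + I$
$w{\left(Q \right)} = -4 + Q + 2 Q^{2}$ ($w{\left(Q \right)} = -4 + \left(\left(Q^{2} + Q Q\right) + Q\right) = -4 + \left(\left(Q^{2} + Q^{2}\right) + Q\right) = -4 + \left(2 Q^{2} + Q\right) = -4 + \left(Q + 2 Q^{2}\right) = -4 + Q + 2 Q^{2}$)
$V{\left(B \right)} = 2 B \left(35 + B\right)$ ($V{\left(B \right)} = \left(B + 35\right) 2 B = \left(35 + B\right) 2 B = 2 B \left(35 + B\right)$)
$- \frac{43395}{w{\left(z{\left(-6 \right)} \right)}} + \frac{V{\left(135 \right)}}{6178} = - \frac{43395}{-4 + \left(2 - 6\right) + 2 \left(2 - 6\right)^{2}} + \frac{2 \cdot 135 \left(35 + 135\right)}{6178} = - \frac{43395}{-4 - 4 + 2 \left(-4\right)^{2}} + 2 \cdot 135 \cdot 170 \cdot \frac{1}{6178} = - \frac{43395}{-4 - 4 + 2 \cdot 16} + 45900 \cdot \frac{1}{6178} = - \frac{43395}{-4 - 4 + 32} + \frac{22950}{3089} = - \frac{43395}{24} + \frac{22950}{3089} = \left(-43395\right) \frac{1}{24} + \frac{22950}{3089} = - \frac{14465}{8} + \frac{22950}{3089} = - \frac{44498785}{24712}$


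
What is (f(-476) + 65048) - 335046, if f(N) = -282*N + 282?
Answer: -135484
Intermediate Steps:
f(N) = 282 - 282*N
(f(-476) + 65048) - 335046 = ((282 - 282*(-476)) + 65048) - 335046 = ((282 + 134232) + 65048) - 335046 = (134514 + 65048) - 335046 = 199562 - 335046 = -135484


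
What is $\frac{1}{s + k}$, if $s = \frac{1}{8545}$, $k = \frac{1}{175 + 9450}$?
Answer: $\frac{16449125}{3634} \approx 4526.5$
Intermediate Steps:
$k = \frac{1}{9625} \approx 0.0001039$
$s = \frac{1}{8545} \approx 0.00011703$
$\frac{1}{s + k} = \frac{1}{\frac{1}{8545} + \frac{1}{9625}} = \frac{1}{\frac{3634}{16449125}} = \frac{16449125}{3634}$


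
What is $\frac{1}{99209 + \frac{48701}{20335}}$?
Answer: $\frac{20335}{2017463716} \approx 1.0079 \cdot 10^{-5}$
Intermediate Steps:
$\frac{1}{99209 + \frac{48701}{20335}} = \frac{1}{\frac{2017463716}{20335}} = \frac{20335}{2017463716}$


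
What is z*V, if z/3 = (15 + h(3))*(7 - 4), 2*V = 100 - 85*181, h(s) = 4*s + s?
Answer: -2063475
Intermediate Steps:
h(s) = 5*s
V = -15285/2 (V = (100 - 85*181)/2 = (100 - 15385)/2 = (1/2)*(-15285) = -15285/2 ≈ -7642.5)
z = 270 (z = 3*((15 + 5*3)*(7 - 4)) = 3*((15 + 15)*3) = 3*(30*3) = 3*90 = 270)
z*V = 270*(-15285/2) = -2063475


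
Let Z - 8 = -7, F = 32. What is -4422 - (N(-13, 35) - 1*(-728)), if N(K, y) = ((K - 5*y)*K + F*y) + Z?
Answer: -8715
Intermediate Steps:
Z = 1 (Z = 8 - 7 = 1)
N(K, y) = 1 + 32*y + K*(K - 5*y) (N(K, y) = ((K - 5*y)*K + 32*y) + 1 = (K*(K - 5*y) + 32*y) + 1 = (32*y + K*(K - 5*y)) + 1 = 1 + 32*y + K*(K - 5*y))
-4422 - (N(-13, 35) - 1*(-728)) = -4422 - ((1 + (-13)² + 32*35 - 5*(-13)*35) - 1*(-728)) = -4422 - ((1 + 169 + 1120 + 2275) + 728) = -4422 - (3565 + 728) = -4422 - 1*4293 = -4422 - 4293 = -8715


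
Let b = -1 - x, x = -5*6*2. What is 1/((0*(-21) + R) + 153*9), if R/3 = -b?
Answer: 1/1200 ≈ 0.00083333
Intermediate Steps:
x = -60 (x = -30*2 = -60)
b = 59 (b = -1 - 1*(-60) = -1 + 60 = 59)
R = -177 (R = 3*(-1*59) = 3*(-59) = -177)
1/((0*(-21) + R) + 153*9) = 1/((0*(-21) - 177) + 153*9) = 1/((0 - 177) + 1377) = 1/(-177 + 1377) = 1/1200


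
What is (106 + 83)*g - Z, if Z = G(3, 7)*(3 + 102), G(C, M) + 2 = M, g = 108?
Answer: 19887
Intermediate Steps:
G(C, M) = -2 + M
Z = 525 (Z = (-2 + 7)*(3 + 102) = 5*105 = 525)
(106 + 83)*g - Z = (106 + 83)*108 - 1*525 = 189*108 - 525 = 20412 - 525 = 19887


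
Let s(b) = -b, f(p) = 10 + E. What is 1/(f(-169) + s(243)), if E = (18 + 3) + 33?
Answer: -1/179 ≈ -0.0055866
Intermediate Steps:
E = 54 (E = 21 + 33 = 54)
f(p) = 64 (f(p) = 10 + 54 = 64)
1/(f(-169) + s(243)) = 1/(64 - 1*243) = 1/(64 - 243) = 1/(-179) = -1/179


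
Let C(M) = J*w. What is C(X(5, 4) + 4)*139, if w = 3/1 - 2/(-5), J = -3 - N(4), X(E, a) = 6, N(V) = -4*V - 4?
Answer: 40171/5 ≈ 8034.2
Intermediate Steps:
N(V) = -4 - 4*V
J = 17 (J = -3 - (-4 - 4*4) = -3 - (-4 - 16) = -3 - 1*(-20) = -3 + 20 = 17)
w = 17/5 (w = 3*1 - 2*(-⅕) = 3 + ⅖ = 17/5 ≈ 3.4000)
C(M) = 289/5 (C(M) = 17*(17/5) = 289/5)
C(X(5, 4) + 4)*139 = (289/5)*139 = 40171/5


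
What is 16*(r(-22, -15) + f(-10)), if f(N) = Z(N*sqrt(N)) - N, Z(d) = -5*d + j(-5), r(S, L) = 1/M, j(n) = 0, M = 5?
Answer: 816/5 + 800*I*sqrt(10) ≈ 163.2 + 2529.8*I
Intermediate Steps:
r(S, L) = 1/5
Z(d) = -5*d (Z(d) = -5*d + 0 = -5*d)
f(N) = -N - 5*N**(3/2) (f(N) = -5*N*sqrt(N) - N = -5*N**(3/2) - N = -N - 5*N**(3/2))
16*(r(-22, -15) + f(-10)) = 16*(1/5 + (-1*(-10) - (-50)*I*sqrt(10))) = 16*(1/5 + (10 - (-50)*I*sqrt(10))) = 16*(1/5 + (10 + 50*I*sqrt(10))) = 16*(51/5 + 50*I*sqrt(10)) = 816/5 + 800*I*sqrt(10)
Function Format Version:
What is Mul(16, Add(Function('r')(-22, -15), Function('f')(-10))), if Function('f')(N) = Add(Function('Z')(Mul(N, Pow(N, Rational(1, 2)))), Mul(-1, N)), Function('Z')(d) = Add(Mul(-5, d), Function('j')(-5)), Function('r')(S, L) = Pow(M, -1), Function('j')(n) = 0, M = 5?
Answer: Add(Rational(816, 5), Mul(800, I, Pow(10, Rational(1, 2)))) ≈ Add(163.20, Mul(2529.8, I))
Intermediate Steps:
Function('r')(S, L) = Rational(1, 5) (Function('r')(S, L) = Pow(5, -1) = Rational(1, 5))
Function('Z')(d) = Mul(-5, d) (Function('Z')(d) = Add(Mul(-5, d), 0) = Mul(-5, d))
Function('f')(N) = Add(Mul(-1, N), Mul(-5, Pow(N, Rational(3, 2)))) (Function('f')(N) = Add(Mul(-5, Mul(N, Pow(N, Rational(1, 2)))), Mul(-1, N)) = Add(Mul(-5, Pow(N, Rational(3, 2))), Mul(-1, N)) = Add(Mul(-1, N), Mul(-5, Pow(N, Rational(3, 2)))))
Mul(16, Add(Function('r')(-22, -15), Function('f')(-10))) = Mul(16, Add(Rational(1, 5), Add(Mul(-1, -10), Mul(-5, Pow(-10, Rational(3, 2)))))) = Mul(16, Add(Rational(1, 5), Add(10, Mul(-5, Mul(-10, I, Pow(10, Rational(1, 2))))))) = Mul(16, Add(Rational(1, 5), Add(10, Mul(50, I, Pow(10, Rational(1, 2)))))) = Mul(16, Add(Rational(51, 5), Mul(50, I, Pow(10, Rational(1, 2))))) = Add(Rational(816, 5), Mul(800, I, Pow(10, Rational(1, 2))))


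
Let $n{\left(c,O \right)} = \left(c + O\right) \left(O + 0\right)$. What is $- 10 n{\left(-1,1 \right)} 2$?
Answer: $0$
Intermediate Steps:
$n{\left(c,O \right)} = O \left(O + c\right)$ ($n{\left(c,O \right)} = \left(O + c\right) O = O \left(O + c\right)$)
$- 10 n{\left(-1,1 \right)} 2 = - 10 \cdot 1 \left(1 - 1\right) 2 = - 10 \cdot 1 \cdot 0 \cdot 2 = \left(-10\right) 0 \cdot 2 = 0 \cdot 2 = 0$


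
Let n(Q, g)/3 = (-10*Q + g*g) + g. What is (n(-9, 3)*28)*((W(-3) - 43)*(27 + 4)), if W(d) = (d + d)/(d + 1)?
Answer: -10624320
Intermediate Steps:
n(Q, g) = -30*Q + 3*g + 3*g² (n(Q, g) = 3*((-10*Q + g*g) + g) = 3*((-10*Q + g²) + g) = 3*((g² - 10*Q) + g) = 3*(g + g² - 10*Q) = -30*Q + 3*g + 3*g²)
W(d) = 2*d/(1 + d) (W(d) = (2*d)/(1 + d) = 2*d/(1 + d))
(n(-9, 3)*28)*((W(-3) - 43)*(27 + 4)) = ((-30*(-9) + 3*3 + 3*3²)*28)*((2*(-3)/(1 - 3) - 43)*(27 + 4)) = ((270 + 9 + 3*9)*28)*((2*(-3)/(-2) - 43)*31) = ((270 + 9 + 27)*28)*((2*(-3)*(-½) - 43)*31) = (306*28)*((3 - 43)*31) = 8568*(-40*31) = 8568*(-1240) = -10624320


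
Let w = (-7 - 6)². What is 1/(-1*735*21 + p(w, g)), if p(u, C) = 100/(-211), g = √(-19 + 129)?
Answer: -211/3256885 ≈ -6.4786e-5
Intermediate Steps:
g = √110 ≈ 10.488
w = 169 (w = (-13)² = 169)
p(u, C) = -100/211 (p(u, C) = 100*(-1/211) = -100/211)
1/(-1*735*21 + p(w, g)) = 1/(-1*735*21 - 100/211) = 1/(-735*21 - 100/211) = 1/(-15435 - 100/211) = 1/(-3256885/211) = -211/3256885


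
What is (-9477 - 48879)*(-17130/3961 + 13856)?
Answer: -3201788657016/3961 ≈ -8.0833e+8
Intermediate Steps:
(-9477 - 48879)*(-17130/3961 + 13856) = -58356*(-17130*1/3961 + 13856) = -58356*(-17130/3961 + 13856) = -58356*54866486/3961 = -3201788657016/3961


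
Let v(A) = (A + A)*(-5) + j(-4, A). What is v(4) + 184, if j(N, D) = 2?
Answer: 146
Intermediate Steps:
v(A) = 2 - 10*A (v(A) = (A + A)*(-5) + 2 = (2*A)*(-5) + 2 = -10*A + 2 = 2 - 10*A)
v(4) + 184 = (2 - 10*4) + 184 = (2 - 40) + 184 = -38 + 184 = 146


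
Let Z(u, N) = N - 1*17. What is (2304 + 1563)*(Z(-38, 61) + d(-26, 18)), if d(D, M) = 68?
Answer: 433104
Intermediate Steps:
Z(u, N) = -17 + N (Z(u, N) = N - 17 = -17 + N)
(2304 + 1563)*(Z(-38, 61) + d(-26, 18)) = (2304 + 1563)*((-17 + 61) + 68) = 3867*(44 + 68) = 3867*112 = 433104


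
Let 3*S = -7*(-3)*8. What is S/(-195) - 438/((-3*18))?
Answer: 4577/585 ≈ 7.8239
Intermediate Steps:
S = 56 (S = (-7*(-3)*8)/3 = (21*8)/3 = (1/3)*168 = 56)
S/(-195) - 438/((-3*18)) = 56/(-195) - 438/((-3*18)) = 56*(-1/195) - 438/(-54) = -56/195 - 438*(-1/54) = -56/195 + 73/9 = 4577/585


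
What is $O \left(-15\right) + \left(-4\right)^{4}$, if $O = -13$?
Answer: $451$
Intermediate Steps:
$O \left(-15\right) + \left(-4\right)^{4} = \left(-13\right) \left(-15\right) + \left(-4\right)^{4} = 195 + 256 = 451$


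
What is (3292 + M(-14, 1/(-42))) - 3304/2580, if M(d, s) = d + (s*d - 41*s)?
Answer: 9866867/3010 ≈ 3278.0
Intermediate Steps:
M(d, s) = d - 41*s + d*s (M(d, s) = d + (d*s - 41*s) = d + (-41*s + d*s) = d - 41*s + d*s)
(3292 + M(-14, 1/(-42))) - 3304/2580 = (3292 + (-14 - 41/(-42) - 14/(-42))) - 3304/2580 = (3292 + (-14 - 41*(-1/42) - 14*(-1/42))) - 3304*1/2580 = (3292 + (-14 + 41/42 + ⅓)) - 826/645 = (3292 - 533/42) - 826/645 = 137731/42 - 826/645 = 9866867/3010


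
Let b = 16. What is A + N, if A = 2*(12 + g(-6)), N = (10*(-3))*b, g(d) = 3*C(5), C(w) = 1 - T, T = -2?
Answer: -438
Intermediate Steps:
C(w) = 3 (C(w) = 1 - 1*(-2) = 1 + 2 = 3)
g(d) = 9 (g(d) = 3*3 = 9)
N = -480 (N = (10*(-3))*16 = -30*16 = -480)
A = 42 (A = 2*(12 + 9) = 2*21 = 42)
A + N = 42 - 480 = -438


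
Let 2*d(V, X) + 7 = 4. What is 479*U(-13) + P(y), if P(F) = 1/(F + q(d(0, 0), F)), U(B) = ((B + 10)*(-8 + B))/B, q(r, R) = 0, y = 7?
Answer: -211226/91 ≈ -2321.2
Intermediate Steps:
d(V, X) = -3/2 (d(V, X) = -7/2 + (½)*4 = -7/2 + 2 = -3/2)
U(B) = (-8 + B)*(10 + B)/B (U(B) = ((10 + B)*(-8 + B))/B = ((-8 + B)*(10 + B))/B = (-8 + B)*(10 + B)/B)
P(F) = 1/F (P(F) = 1/(F + 0) = 1/F)
479*U(-13) + P(y) = 479*(2 - 13 - 80/(-13)) + 1/7 = 479*(2 - 13 - 80*(-1/13)) + ⅐ = 479*(2 - 13 + 80/13) + ⅐ = 479*(-63/13) + ⅐ = -30177/13 + ⅐ = -211226/91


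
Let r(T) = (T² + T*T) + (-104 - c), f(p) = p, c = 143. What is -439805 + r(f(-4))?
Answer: -440020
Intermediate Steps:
r(T) = -247 + 2*T² (r(T) = (T² + T*T) + (-104 - 1*143) = (T² + T²) + (-104 - 143) = 2*T² - 247 = -247 + 2*T²)
-439805 + r(f(-4)) = -439805 + (-247 + 2*(-4)²) = -439805 + (-247 + 2*16) = -439805 + (-247 + 32) = -439805 - 215 = -440020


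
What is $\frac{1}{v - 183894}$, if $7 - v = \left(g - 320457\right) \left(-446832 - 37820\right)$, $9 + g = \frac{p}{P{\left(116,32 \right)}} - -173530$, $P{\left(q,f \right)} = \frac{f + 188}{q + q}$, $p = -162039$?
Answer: $- \frac{55}{8471602033569} \approx -6.4923 \cdot 10^{-12}$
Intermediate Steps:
$P{\left(q,f \right)} = \frac{188 + f}{2 q}$
$g = \frac{145393}{55}$ ($g = -9 - \left(-173530 + \frac{162039}{\frac{1}{2} \cdot \frac{1}{116} \left(188 + 32\right)}\right) = -9 + \left(- \frac{162039}{\frac{1}{2} \cdot \frac{1}{116} \cdot 220} + 173530\right) = -9 + \left(- \frac{162039}{\frac{55}{58}} + 173530\right) = -9 + \left(\left(-162039\right) \frac{58}{55} + 173530\right) = -9 + \left(- \frac{9398262}{55} + 173530\right) = -9 + \frac{145888}{55} = \frac{145393}{55} \approx 2643.5$)
$v = - \frac{8471591919399}{55}$ ($v = 7 - \left(\frac{145393}{55} - 320457\right) \left(-446832 - 37820\right) = 7 - \left(- \frac{17479742}{55}\right) \left(-484652\right) = 7 - \frac{8471591919784}{55} = - \frac{8471591919399}{55} \approx -1.5403 \cdot 10^{11}$)
$\frac{1}{v - 183894} = \frac{1}{- \frac{8471591919399}{55} - 183894} = \frac{1}{- \frac{8471602033569}{55}} = - \frac{55}{8471602033569}$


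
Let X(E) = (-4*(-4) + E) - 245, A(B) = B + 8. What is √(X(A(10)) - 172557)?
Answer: 4*I*√10798 ≈ 415.65*I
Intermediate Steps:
A(B) = 8 + B
X(E) = -229 + E (X(E) = (16 + E) - 245 = -229 + E)
√(X(A(10)) - 172557) = √((-229 + (8 + 10)) - 172557) = √((-229 + 18) - 172557) = √(-211 - 172557) = √(-172768) = 4*I*√10798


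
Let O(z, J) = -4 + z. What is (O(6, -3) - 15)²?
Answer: 169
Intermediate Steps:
(O(6, -3) - 15)² = ((-4 + 6) - 15)² = (2 - 15)² = (-13)² = 169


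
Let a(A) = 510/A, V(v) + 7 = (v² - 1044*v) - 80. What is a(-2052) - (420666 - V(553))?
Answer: -236758477/342 ≈ -6.9228e+5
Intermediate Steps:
V(v) = -87 + v² - 1044*v (V(v) = -7 + ((v² - 1044*v) - 80) = -7 + (-80 + v² - 1044*v) = -87 + v² - 1044*v)
a(-2052) - (420666 - V(553)) = 510/(-2052) - (420666 - (-87 + 553² - 1044*553)) = 510*(-1/2052) - (420666 - (-87 + 305809 - 577332)) = -85/342 - (420666 - 1*(-271610)) = -85/342 - (420666 + 271610) = -85/342 - 1*692276 = -85/342 - 692276 = -236758477/342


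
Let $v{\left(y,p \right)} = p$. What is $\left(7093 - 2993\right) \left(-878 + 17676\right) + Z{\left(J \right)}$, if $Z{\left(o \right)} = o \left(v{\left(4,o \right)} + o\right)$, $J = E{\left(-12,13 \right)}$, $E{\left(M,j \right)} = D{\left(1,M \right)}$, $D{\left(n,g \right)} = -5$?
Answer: $68871850$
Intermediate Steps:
$E{\left(M,j \right)} = -5$
$J = -5$
$Z{\left(o \right)} = 2 o^{2}$ ($Z{\left(o \right)} = o \left(o + o\right) = o 2 o = 2 o^{2}$)
$\left(7093 - 2993\right) \left(-878 + 17676\right) + Z{\left(J \right)} = \left(7093 - 2993\right) \left(-878 + 17676\right) + 2 \left(-5\right)^{2} = 4100 \cdot 16798 + 2 \cdot 25 = 68871800 + 50 = 68871850$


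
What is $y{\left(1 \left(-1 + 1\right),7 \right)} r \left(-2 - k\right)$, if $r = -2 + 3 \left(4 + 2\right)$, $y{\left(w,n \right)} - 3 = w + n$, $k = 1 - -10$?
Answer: $-2080$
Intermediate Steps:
$k = 11$ ($k = 1 + 10 = 11$)
$y{\left(w,n \right)} = 3 + n + w$ ($y{\left(w,n \right)} = 3 + \left(w + n\right) = 3 + \left(n + w\right) = 3 + n + w$)
$r = 16$ ($r = -2 + 3 \cdot 6 = -2 + 18 = 16$)
$y{\left(1 \left(-1 + 1\right),7 \right)} r \left(-2 - k\right) = \left(3 + 7 + 1 \left(-1 + 1\right)\right) 16 \left(-2 - 11\right) = \left(3 + 7 + 1 \cdot 0\right) 16 \left(-2 - 11\right) = \left(3 + 7 + 0\right) 16 \left(-13\right) = 10 \cdot 16 \left(-13\right) = 160 \left(-13\right) = -2080$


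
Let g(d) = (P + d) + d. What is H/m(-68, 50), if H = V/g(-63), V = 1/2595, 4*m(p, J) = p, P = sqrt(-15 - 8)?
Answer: 42/233794795 + I*sqrt(23)/701384385 ≈ 1.7964e-7 + 6.8377e-9*I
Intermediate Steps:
P = I*sqrt(23) (P = sqrt(-23) = I*sqrt(23) ≈ 4.7958*I)
m(p, J) = p/4
V = 1/2595 ≈ 0.00038536
g(d) = 2*d + I*sqrt(23) (g(d) = (I*sqrt(23) + d) + d = (d + I*sqrt(23)) + d = 2*d + I*sqrt(23))
H = 1/(2595*(-126 + I*sqrt(23))) (H = 1/(2595*(2*(-63) + I*sqrt(23))) = 1/(2595*(-126 + I*sqrt(23))) ≈ -3.054e-6 - 1.1624e-7*I)
H/m(-68, 50) = (-42/13752635 - I*sqrt(23)/41257905)/(((1/4)*(-68))) = (-42/13752635 - I*sqrt(23)/41257905)/(-17) = (-42/13752635 - I*sqrt(23)/41257905)*(-1/17) = 42/233794795 + I*sqrt(23)/701384385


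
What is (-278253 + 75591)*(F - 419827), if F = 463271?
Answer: -8804447928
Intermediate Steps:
(-278253 + 75591)*(F - 419827) = (-278253 + 75591)*(463271 - 419827) = -202662*43444 = -8804447928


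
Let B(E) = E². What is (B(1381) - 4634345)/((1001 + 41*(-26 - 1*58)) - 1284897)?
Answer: 681796/321835 ≈ 2.1185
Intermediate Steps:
(B(1381) - 4634345)/((1001 + 41*(-26 - 1*58)) - 1284897) = (1381² - 4634345)/((1001 + 41*(-26 - 1*58)) - 1284897) = (1907161 - 4634345)/((1001 + 41*(-26 - 58)) - 1284897) = -2727184/((1001 + 41*(-84)) - 1284897) = -2727184/((1001 - 3444) - 1284897) = -2727184/(-2443 - 1284897) = -2727184/(-1287340) = -2727184*(-1/1287340) = 681796/321835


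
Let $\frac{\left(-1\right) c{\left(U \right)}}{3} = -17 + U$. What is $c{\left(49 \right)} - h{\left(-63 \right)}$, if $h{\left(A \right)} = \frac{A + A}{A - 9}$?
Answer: $- \frac{391}{4} \approx -97.75$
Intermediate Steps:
$h{\left(A \right)} = \frac{2 A}{-9 + A}$
$c{\left(U \right)} = 51 - 3 U$ ($c{\left(U \right)} = - 3 \left(-17 + U\right) = 51 - 3 U$)
$c{\left(49 \right)} - h{\left(-63 \right)} = \left(51 - 147\right) - 2 \left(-63\right) \frac{1}{-9 - 63} = \left(51 - 147\right) - 2 \left(-63\right) \frac{1}{-72} = -96 - 2 \left(-63\right) \left(- \frac{1}{72}\right) = -96 - \frac{7}{4} = - \frac{391}{4}$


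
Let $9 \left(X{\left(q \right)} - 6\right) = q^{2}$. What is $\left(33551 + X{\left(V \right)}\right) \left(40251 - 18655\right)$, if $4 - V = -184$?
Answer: $\frac{7285561772}{9} \approx 8.0951 \cdot 10^{8}$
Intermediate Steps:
$V = 188$ ($V = 4 - -184 = 4 + 184 = 188$)
$X{\left(q \right)} = 6 + \frac{q^{2}}{9}$
$\left(33551 + X{\left(V \right)}\right) \left(40251 - 18655\right) = \left(33551 + \left(6 + \frac{188^{2}}{9}\right)\right) \left(40251 - 18655\right) = \left(33551 + \left(6 + \frac{1}{9} \cdot 35344\right)\right) 21596 = \left(33551 + \left(6 + \frac{35344}{9}\right)\right) 21596 = \left(33551 + \frac{35398}{9}\right) 21596 = \frac{337357}{9} \cdot 21596 = \frac{7285561772}{9}$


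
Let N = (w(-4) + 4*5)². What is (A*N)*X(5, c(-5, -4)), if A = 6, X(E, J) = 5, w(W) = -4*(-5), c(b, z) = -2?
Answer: 48000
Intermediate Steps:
w(W) = 20
N = 1600 (N = (20 + 4*5)² = (20 + 20)² = 40² = 1600)
(A*N)*X(5, c(-5, -4)) = (6*1600)*5 = 9600*5 = 48000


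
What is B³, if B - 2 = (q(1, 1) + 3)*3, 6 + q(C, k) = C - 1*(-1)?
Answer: -1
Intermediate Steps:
q(C, k) = -5 + C (q(C, k) = -6 + (C - 1*(-1)) = -6 + (C + 1) = -6 + (1 + C) = -5 + C)
B = -1 (B = 2 + ((-5 + 1) + 3)*3 = 2 + (-4 + 3)*3 = 2 - 1*3 = 2 - 3 = -1)
B³ = (-1)³ = -1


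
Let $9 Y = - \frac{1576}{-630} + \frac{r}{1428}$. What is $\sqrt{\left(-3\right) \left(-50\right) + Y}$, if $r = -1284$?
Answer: $\frac{\sqrt{4306509445}}{5355} \approx 12.255$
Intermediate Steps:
$Y = \frac{8581}{48195}$ ($Y = \frac{- \frac{1576}{-630} - \frac{1284}{1428}}{9} = \frac{\left(-1576\right) \left(- \frac{1}{630}\right) - \frac{107}{119}}{9} = \frac{\frac{788}{315} - \frac{107}{119}}{9} = \frac{1}{9} \cdot \frac{8581}{5355} = \frac{8581}{48195} \approx 0.17805$)
$\sqrt{\left(-3\right) \left(-50\right) + Y} = \sqrt{\left(-3\right) \left(-50\right) + \frac{8581}{48195}} = \sqrt{150 + \frac{8581}{48195}} = \sqrt{\frac{7237831}{48195}} = \frac{\sqrt{4306509445}}{5355}$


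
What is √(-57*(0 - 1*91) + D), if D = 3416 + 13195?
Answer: 3*√2422 ≈ 147.64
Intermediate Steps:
D = 16611
√(-57*(0 - 1*91) + D) = √(-57*(0 - 1*91) + 16611) = √(-57*(0 - 91) + 16611) = √(-57*(-91) + 16611) = √(5187 + 16611) = √21798 = 3*√2422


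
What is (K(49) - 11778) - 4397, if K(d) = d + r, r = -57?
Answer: -16183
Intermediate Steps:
K(d) = -57 + d (K(d) = d - 57 = -57 + d)
(K(49) - 11778) - 4397 = ((-57 + 49) - 11778) - 4397 = (-8 - 11778) - 4397 = -11786 - 4397 = -16183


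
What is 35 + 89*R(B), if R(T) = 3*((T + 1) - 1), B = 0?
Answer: 35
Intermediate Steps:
R(T) = 3*T (R(T) = 3*((1 + T) - 1) = 3*T)
35 + 89*R(B) = 35 + 89*(3*0) = 35 + 89*0 = 35 + 0 = 35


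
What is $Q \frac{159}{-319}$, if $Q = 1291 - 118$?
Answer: $- \frac{186507}{319} \approx -584.66$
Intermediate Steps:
$Q = 1173$
$Q \frac{159}{-319} = 1173 \frac{159}{-319} = 1173 \cdot 159 \left(- \frac{1}{319}\right) = 1173 \left(- \frac{159}{319}\right) = - \frac{186507}{319}$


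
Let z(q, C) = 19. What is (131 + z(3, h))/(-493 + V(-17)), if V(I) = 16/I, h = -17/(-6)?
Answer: -850/2799 ≈ -0.30368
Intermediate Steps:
h = 17/6 (h = -17*(-1/6) = 17/6 ≈ 2.8333)
(131 + z(3, h))/(-493 + V(-17)) = (131 + 19)/(-493 + 16/(-17)) = 150/(-493 + 16*(-1/17)) = 150/(-493 - 16/17) = 150/(-8397/17) = 150*(-17/8397) = -850/2799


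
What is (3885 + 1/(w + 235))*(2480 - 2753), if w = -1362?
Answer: -170757366/161 ≈ -1.0606e+6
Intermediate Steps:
(3885 + 1/(w + 235))*(2480 - 2753) = (3885 + 1/(-1362 + 235))*(2480 - 2753) = (3885 + 1/(-1127))*(-273) = (3885 - 1/1127)*(-273) = (4378394/1127)*(-273) = -170757366/161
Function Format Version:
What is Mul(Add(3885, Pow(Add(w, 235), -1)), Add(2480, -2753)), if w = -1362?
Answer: Rational(-170757366, 161) ≈ -1.0606e+6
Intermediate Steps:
Mul(Add(3885, Pow(Add(w, 235), -1)), Add(2480, -2753)) = Mul(Add(3885, Pow(Add(-1362, 235), -1)), Add(2480, -2753)) = Mul(Add(3885, Pow(-1127, -1)), -273) = Mul(Add(3885, Rational(-1, 1127)), -273) = Mul(Rational(4378394, 1127), -273) = Rational(-170757366, 161)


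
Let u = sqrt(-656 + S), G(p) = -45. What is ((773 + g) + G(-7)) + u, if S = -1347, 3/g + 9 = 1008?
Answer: 242425/333 + I*sqrt(2003) ≈ 728.0 + 44.755*I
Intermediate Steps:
g = 1/333 (g = 3/(-9 + 1008) = 3/999 = 3*(1/999) = 1/333 ≈ 0.0030030)
u = I*sqrt(2003) (u = sqrt(-656 - 1347) = sqrt(-2003) = I*sqrt(2003) ≈ 44.755*I)
((773 + g) + G(-7)) + u = ((773 + 1/333) - 45) + I*sqrt(2003) = (257410/333 - 45) + I*sqrt(2003) = 242425/333 + I*sqrt(2003)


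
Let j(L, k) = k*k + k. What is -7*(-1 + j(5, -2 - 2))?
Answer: -77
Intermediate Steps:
j(L, k) = k + k² (j(L, k) = k² + k = k + k²)
-7*(-1 + j(5, -2 - 2)) = -7*(-1 + (-2 - 2)*(1 + (-2 - 2))) = -7*(-1 - 4*(1 - 4)) = -7*(-1 - 4*(-3)) = -7*(-1 + 12) = -7*11 = -77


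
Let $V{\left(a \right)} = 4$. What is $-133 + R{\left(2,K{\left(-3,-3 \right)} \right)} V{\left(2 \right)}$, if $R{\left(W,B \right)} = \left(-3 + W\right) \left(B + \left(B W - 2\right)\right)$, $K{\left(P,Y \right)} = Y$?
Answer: $-89$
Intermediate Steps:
$R{\left(W,B \right)} = \left(-3 + W\right) \left(-2 + B + B W\right)$ ($R{\left(W,B \right)} = \left(-3 + W\right) \left(B + \left(-2 + B W\right)\right) = \left(-3 + W\right) \left(-2 + B + B W\right)$)
$-133 + R{\left(2,K{\left(-3,-3 \right)} \right)} V{\left(2 \right)} = -133 + \left(6 - -9 - 4 - 3 \cdot 2^{2} - \left(-6\right) 2\right) 4 = -133 + \left(6 + 9 - 4 - 12 + 12\right) 4 = -133 + 11 \cdot 4 = -133 + 44 = -89$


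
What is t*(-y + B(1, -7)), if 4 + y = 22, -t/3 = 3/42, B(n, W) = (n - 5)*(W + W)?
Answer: -57/7 ≈ -8.1429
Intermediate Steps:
B(n, W) = 2*W*(-5 + n) (B(n, W) = (-5 + n)*(2*W) = 2*W*(-5 + n))
t = -3/14 (t = -9/42 = -3*1/14 = -3/14 ≈ -0.21429)
y = 18 (y = -4 + 22 = 18)
t*(-y + B(1, -7)) = -3*(-1*18 + 2*(-7)*(-5 + 1))/14 = -3*(-18 + 2*(-7)*(-4))/14 = -3*(-18 + 56)/14 = -3/14*38 = -57/7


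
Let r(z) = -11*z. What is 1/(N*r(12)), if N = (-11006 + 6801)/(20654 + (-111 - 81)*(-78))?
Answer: 3563/55506 ≈ 0.064191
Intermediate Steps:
N = -841/7126 (N = -4205/(20654 - 192*(-78)) = -4205/(20654 + 14976) = -4205/35630 = -4205*1/35630 = -841/7126 ≈ -0.11802)
1/(N*r(12)) = 1/((-841/7126)*((-11*12))) = -7126/841/(-132) = -7126/841*(-1/132) = 3563/55506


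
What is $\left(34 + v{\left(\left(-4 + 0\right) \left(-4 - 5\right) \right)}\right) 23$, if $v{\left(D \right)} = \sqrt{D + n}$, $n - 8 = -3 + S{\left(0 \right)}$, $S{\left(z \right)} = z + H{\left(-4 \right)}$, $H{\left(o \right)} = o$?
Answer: $782 + 23 \sqrt{37} \approx 921.9$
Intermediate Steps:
$S{\left(z \right)} = -4 + z$ ($S{\left(z \right)} = z - 4 = -4 + z$)
$n = 1$ ($n = 8 + \left(-3 + \left(-4 + 0\right)\right) = 8 - 7 = 1$)
$v{\left(D \right)} = \sqrt{1 + D}$ ($v{\left(D \right)} = \sqrt{D + 1} = \sqrt{1 + D}$)
$\left(34 + v{\left(\left(-4 + 0\right) \left(-4 - 5\right) \right)}\right) 23 = \left(34 + \sqrt{1 + \left(-4 + 0\right) \left(-4 - 5\right)}\right) 23 = \left(34 + \sqrt{1 - -36}\right) 23 = \left(34 + \sqrt{1 + 36}\right) 23 = \left(34 + \sqrt{37}\right) 23 = 782 + 23 \sqrt{37}$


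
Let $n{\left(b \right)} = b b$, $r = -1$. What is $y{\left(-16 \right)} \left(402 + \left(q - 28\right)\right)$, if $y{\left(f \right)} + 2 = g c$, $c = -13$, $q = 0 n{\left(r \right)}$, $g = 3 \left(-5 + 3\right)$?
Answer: $28424$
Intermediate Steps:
$n{\left(b \right)} = b^{2}$
$g = -6$ ($g = 3 \left(-2\right) = -6$)
$q = 0$ ($q = 0 \left(-1\right)^{2} = 0 \cdot 1 = 0$)
$y{\left(f \right)} = 76$ ($y{\left(f \right)} = -2 - -78 = -2 + 78 = 76$)
$y{\left(-16 \right)} \left(402 + \left(q - 28\right)\right) = 76 \left(402 + \left(0 - 28\right)\right) = 76 \left(402 - 28\right) = 76 \cdot 374 = 28424$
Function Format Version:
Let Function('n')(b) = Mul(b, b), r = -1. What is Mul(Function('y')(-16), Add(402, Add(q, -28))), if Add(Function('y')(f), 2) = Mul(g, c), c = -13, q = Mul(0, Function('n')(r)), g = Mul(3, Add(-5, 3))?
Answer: 28424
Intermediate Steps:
Function('n')(b) = Pow(b, 2)
g = -6 (g = Mul(3, -2) = -6)
q = 0 (q = Mul(0, Pow(-1, 2)) = Mul(0, 1) = 0)
Function('y')(f) = 76 (Function('y')(f) = Add(-2, Mul(-6, -13)) = Add(-2, 78) = 76)
Mul(Function('y')(-16), Add(402, Add(q, -28))) = Mul(76, Add(402, Add(0, -28))) = Mul(76, Add(402, -28)) = Mul(76, 374) = 28424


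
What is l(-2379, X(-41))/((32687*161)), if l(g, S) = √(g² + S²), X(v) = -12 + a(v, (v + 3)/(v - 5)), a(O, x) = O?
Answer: 5*√226498/5262607 ≈ 0.00045217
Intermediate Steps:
X(v) = -12 + v
l(g, S) = √(S² + g²)
l(-2379, X(-41))/((32687*161)) = √((-12 - 41)² + (-2379)²)/((32687*161)) = √((-53)² + 5659641)/5262607 = √(2809 + 5659641)*(1/5262607) = √5662450*(1/5262607) = (5*√226498)*(1/5262607) = 5*√226498/5262607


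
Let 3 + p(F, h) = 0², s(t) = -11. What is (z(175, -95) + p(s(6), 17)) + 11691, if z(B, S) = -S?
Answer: 11783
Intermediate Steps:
p(F, h) = -3 (p(F, h) = -3 + 0² = -3 + 0 = -3)
(z(175, -95) + p(s(6), 17)) + 11691 = (-1*(-95) - 3) + 11691 = (95 - 3) + 11691 = 92 + 11691 = 11783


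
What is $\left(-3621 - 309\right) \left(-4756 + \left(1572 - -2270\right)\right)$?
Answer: $3592020$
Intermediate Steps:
$\left(-3621 - 309\right) \left(-4756 + \left(1572 - -2270\right)\right) = - 3930 \left(-4756 + \left(1572 + 2270\right)\right) = - 3930 \left(-4756 + 3842\right) = \left(-3930\right) \left(-914\right) = 3592020$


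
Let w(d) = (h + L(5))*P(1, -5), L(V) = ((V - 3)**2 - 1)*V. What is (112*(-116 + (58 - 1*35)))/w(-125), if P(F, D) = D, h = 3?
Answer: 1736/15 ≈ 115.73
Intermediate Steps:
L(V) = V*(-1 + (-3 + V)**2) (L(V) = ((-3 + V)**2 - 1)*V = (-1 + (-3 + V)**2)*V = V*(-1 + (-3 + V)**2))
w(d) = -90 (w(d) = (3 + 5*(-1 + (-3 + 5)**2))*(-5) = (3 + 5*(-1 + 2**2))*(-5) = (3 + 5*(-1 + 4))*(-5) = (3 + 5*3)*(-5) = (3 + 15)*(-5) = 18*(-5) = -90)
(112*(-116 + (58 - 1*35)))/w(-125) = (112*(-116 + (58 - 1*35)))/(-90) = (112*(-116 + (58 - 35)))*(-1/90) = (112*(-116 + 23))*(-1/90) = (112*(-93))*(-1/90) = -10416*(-1/90) = 1736/15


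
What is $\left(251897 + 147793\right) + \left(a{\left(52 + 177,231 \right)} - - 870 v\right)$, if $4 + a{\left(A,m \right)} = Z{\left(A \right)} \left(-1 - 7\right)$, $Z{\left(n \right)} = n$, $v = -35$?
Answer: $367404$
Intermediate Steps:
$a{\left(A,m \right)} = -4 - 8 A$ ($a{\left(A,m \right)} = -4 + A \left(-1 - 7\right) = -4 + A \left(-8\right) = -4 - 8 A$)
$\left(251897 + 147793\right) + \left(a{\left(52 + 177,231 \right)} - - 870 v\right) = \left(251897 + 147793\right) - \left(4 + 30450 + 8 \left(52 + 177\right)\right) = 399690 - 32286 = 367404$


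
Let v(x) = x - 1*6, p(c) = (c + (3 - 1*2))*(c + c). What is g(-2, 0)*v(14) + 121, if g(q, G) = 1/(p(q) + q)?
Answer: 125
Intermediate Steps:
p(c) = 2*c*(1 + c) (p(c) = (c + (3 - 2))*(2*c) = (c + 1)*(2*c) = (1 + c)*(2*c) = 2*c*(1 + c))
v(x) = -6 + x (v(x) = x - 6 = -6 + x)
g(q, G) = 1/(q + 2*q*(1 + q)) (g(q, G) = 1/(2*q*(1 + q) + q) = 1/(q + 2*q*(1 + q)))
g(-2, 0)*v(14) + 121 = (1/((-2)*(3 + 2*(-2))))*(-6 + 14) + 121 = -1/(2*(3 - 4))*8 + 121 = -½/(-1)*8 + 121 = -½*(-1)*8 + 121 = (½)*8 + 121 = 4 + 121 = 125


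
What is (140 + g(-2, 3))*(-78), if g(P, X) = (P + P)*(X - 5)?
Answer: -11544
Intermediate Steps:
g(P, X) = 2*P*(-5 + X) (g(P, X) = (2*P)*(-5 + X) = 2*P*(-5 + X))
(140 + g(-2, 3))*(-78) = (140 + 2*(-2)*(-5 + 3))*(-78) = (140 + 2*(-2)*(-2))*(-78) = (140 + 8)*(-78) = 148*(-78) = -11544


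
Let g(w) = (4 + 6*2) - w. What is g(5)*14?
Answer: 154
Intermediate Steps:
g(w) = 16 - w (g(w) = (4 + 12) - w = 16 - w)
g(5)*14 = (16 - 1*5)*14 = (16 - 5)*14 = 11*14 = 154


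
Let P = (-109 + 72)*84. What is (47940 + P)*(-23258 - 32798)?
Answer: -2513102592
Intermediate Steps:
P = -3108 (P = -37*84 = -3108)
(47940 + P)*(-23258 - 32798) = (47940 - 3108)*(-23258 - 32798) = 44832*(-56056) = -2513102592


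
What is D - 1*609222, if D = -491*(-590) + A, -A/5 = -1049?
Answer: -314287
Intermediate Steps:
A = 5245 (A = -5*(-1049) = 5245)
D = 294935 (D = -491*(-590) + 5245 = 289690 + 5245 = 294935)
D - 1*609222 = 294935 - 1*609222 = 294935 - 609222 = -314287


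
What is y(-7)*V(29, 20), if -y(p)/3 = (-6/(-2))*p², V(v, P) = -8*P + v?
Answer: 57771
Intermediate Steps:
V(v, P) = v - 8*P
y(p) = -9*p² (y(p) = -3*(-6/(-2))*p² = -3*(-6*(-½))*p² = -9*p²)
y(-7)*V(29, 20) = (-9*(-7)²)*(29 - 8*20) = (-9*49)*(29 - 160) = -441*(-131) = 57771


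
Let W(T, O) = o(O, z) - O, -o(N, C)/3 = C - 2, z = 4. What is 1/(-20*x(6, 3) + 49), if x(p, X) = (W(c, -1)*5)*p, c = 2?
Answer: 1/3049 ≈ 0.00032798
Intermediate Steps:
o(N, C) = 6 - 3*C (o(N, C) = -3*(C - 2) = -3*(-2 + C) = 6 - 3*C)
W(T, O) = -6 - O (W(T, O) = (6 - 3*4) - O = (6 - 12) - O = -6 - O)
x(p, X) = -25*p (x(p, X) = ((-6 - 1*(-1))*5)*p = ((-6 + 1)*5)*p = (-5*5)*p = -25*p)
1/(-20*x(6, 3) + 49) = 1/(-(-500)*6 + 49) = 1/(-20*(-150) + 49) = 1/(3000 + 49) = 1/3049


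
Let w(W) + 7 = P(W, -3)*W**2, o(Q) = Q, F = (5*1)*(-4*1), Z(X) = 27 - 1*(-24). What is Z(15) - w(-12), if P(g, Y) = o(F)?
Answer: 2938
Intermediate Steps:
Z(X) = 51 (Z(X) = 27 + 24 = 51)
F = -20 (F = 5*(-4) = -20)
P(g, Y) = -20
w(W) = -7 - 20*W**2
Z(15) - w(-12) = 51 - (-7 - 20*(-12)**2) = 51 - (-7 - 20*144) = 51 - (-7 - 2880) = 51 - 1*(-2887) = 51 + 2887 = 2938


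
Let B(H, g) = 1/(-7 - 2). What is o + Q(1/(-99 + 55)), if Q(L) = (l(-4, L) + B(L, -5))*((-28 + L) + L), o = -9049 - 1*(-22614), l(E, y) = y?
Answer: 118210981/8712 ≈ 13569.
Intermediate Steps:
B(H, g) = -1/9 (B(H, g) = 1/(-9) = -1/9)
o = 13565 (o = -9049 + 22614 = 13565)
Q(L) = (-28 + 2*L)*(-1/9 + L) (Q(L) = (L - 1/9)*((-28 + L) + L) = (-1/9 + L)*(-28 + 2*L) = (-28 + 2*L)*(-1/9 + L))
o + Q(1/(-99 + 55)) = 13565 + (28/9 + 2*(1/(-99 + 55))**2 - 254/(9*(-99 + 55))) = 13565 + (28/9 + 2*(1/(-44))**2 - 254/9/(-44)) = 13565 + (28/9 + 2*(-1/44)**2 - 254/9*(-1/44)) = 13565 + (28/9 + 2*(1/1936) + 127/198) = 13565 + (28/9 + 1/968 + 127/198) = 13565 + 32701/8712 = 118210981/8712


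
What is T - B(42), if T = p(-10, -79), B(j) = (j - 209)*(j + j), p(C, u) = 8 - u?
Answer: 14115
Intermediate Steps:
B(j) = 2*j*(-209 + j) (B(j) = (-209 + j)*(2*j) = 2*j*(-209 + j))
T = 87 (T = 8 - 1*(-79) = 8 + 79 = 87)
T - B(42) = 87 - 2*42*(-209 + 42) = 87 - 2*42*(-167) = 87 - 1*(-14028) = 87 + 14028 = 14115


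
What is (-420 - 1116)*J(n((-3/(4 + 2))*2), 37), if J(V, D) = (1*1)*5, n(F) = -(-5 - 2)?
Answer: -7680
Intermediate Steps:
n(F) = 7 (n(F) = -1*(-7) = 7)
J(V, D) = 5 (J(V, D) = 1*5 = 5)
(-420 - 1116)*J(n((-3/(4 + 2))*2), 37) = (-420 - 1116)*5 = -1536*5 = -7680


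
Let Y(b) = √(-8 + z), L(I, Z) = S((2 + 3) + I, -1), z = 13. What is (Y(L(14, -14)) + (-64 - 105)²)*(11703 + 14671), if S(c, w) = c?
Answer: 753267814 + 26374*√5 ≈ 7.5333e+8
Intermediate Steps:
L(I, Z) = 5 + I (L(I, Z) = (2 + 3) + I = 5 + I)
Y(b) = √5 (Y(b) = √(-8 + 13) = √5)
(Y(L(14, -14)) + (-64 - 105)²)*(11703 + 14671) = (√5 + (-64 - 105)²)*(11703 + 14671) = (√5 + (-169)²)*26374 = (√5 + 28561)*26374 = (28561 + √5)*26374 = 753267814 + 26374*√5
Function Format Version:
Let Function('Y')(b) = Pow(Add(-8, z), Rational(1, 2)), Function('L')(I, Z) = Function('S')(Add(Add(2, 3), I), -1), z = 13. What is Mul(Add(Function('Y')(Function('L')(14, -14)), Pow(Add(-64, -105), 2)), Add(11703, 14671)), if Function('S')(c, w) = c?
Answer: Add(753267814, Mul(26374, Pow(5, Rational(1, 2)))) ≈ 7.5333e+8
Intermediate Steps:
Function('L')(I, Z) = Add(5, I) (Function('L')(I, Z) = Add(Add(2, 3), I) = Add(5, I))
Function('Y')(b) = Pow(5, Rational(1, 2)) (Function('Y')(b) = Pow(Add(-8, 13), Rational(1, 2)) = Pow(5, Rational(1, 2)))
Mul(Add(Function('Y')(Function('L')(14, -14)), Pow(Add(-64, -105), 2)), Add(11703, 14671)) = Mul(Add(Pow(5, Rational(1, 2)), Pow(Add(-64, -105), 2)), Add(11703, 14671)) = Mul(Add(Pow(5, Rational(1, 2)), Pow(-169, 2)), 26374) = Mul(Add(Pow(5, Rational(1, 2)), 28561), 26374) = Mul(Add(28561, Pow(5, Rational(1, 2))), 26374) = Add(753267814, Mul(26374, Pow(5, Rational(1, 2))))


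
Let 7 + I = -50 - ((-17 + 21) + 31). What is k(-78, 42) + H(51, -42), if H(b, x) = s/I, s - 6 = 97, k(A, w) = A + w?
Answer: -3415/92 ≈ -37.120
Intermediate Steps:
I = -92 (I = -7 + (-50 - ((-17 + 21) + 31)) = -7 + (-50 - (4 + 31)) = -7 + (-50 - 1*35) = -7 + (-50 - 35) = -7 - 85 = -92)
s = 103 (s = 6 + 97 = 103)
H(b, x) = -103/92 (H(b, x) = 103/(-92) = 103*(-1/92) = -103/92)
k(-78, 42) + H(51, -42) = (-78 + 42) - 103/92 = -36 - 103/92 = -3415/92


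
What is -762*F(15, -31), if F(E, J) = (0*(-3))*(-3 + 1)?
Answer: 0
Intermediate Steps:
F(E, J) = 0 (F(E, J) = 0*(-2) = 0)
-762*F(15, -31) = -762*0 = 0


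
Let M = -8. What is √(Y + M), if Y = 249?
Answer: √241 ≈ 15.524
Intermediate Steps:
√(Y + M) = √(249 - 8) = √241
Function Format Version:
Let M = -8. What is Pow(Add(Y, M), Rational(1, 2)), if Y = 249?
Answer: Pow(241, Rational(1, 2)) ≈ 15.524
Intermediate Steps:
Pow(Add(Y, M), Rational(1, 2)) = Pow(Add(249, -8), Rational(1, 2)) = Pow(241, Rational(1, 2))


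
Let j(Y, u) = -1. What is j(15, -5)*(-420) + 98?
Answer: 518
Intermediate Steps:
j(15, -5)*(-420) + 98 = -1*(-420) + 98 = 420 + 98 = 518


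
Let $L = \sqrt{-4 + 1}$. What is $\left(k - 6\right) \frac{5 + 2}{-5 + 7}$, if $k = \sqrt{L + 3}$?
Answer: $-21 + \frac{7 \sqrt{3 + i \sqrt{3}}}{2} \approx -14.708 + 1.686 i$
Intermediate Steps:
$L = i \sqrt{3}$ ($L = \sqrt{-3} = i \sqrt{3} \approx 1.732 i$)
$k = \sqrt{3 + i \sqrt{3}}$ ($k = \sqrt{i \sqrt{3} + 3} = \sqrt{3 + i \sqrt{3}} \approx 1.7978 + 0.48172 i$)
$\left(k - 6\right) \frac{5 + 2}{-5 + 7} = \left(\sqrt{3 + i \sqrt{3}} - 6\right) \frac{5 + 2}{-5 + 7} = \left(-6 + \sqrt{3 + i \sqrt{3}}\right) \frac{7}{2} = -21 + \frac{7 \sqrt{3 + i \sqrt{3}}}{2}$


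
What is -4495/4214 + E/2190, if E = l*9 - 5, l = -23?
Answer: -5368709/4614330 ≈ -1.1635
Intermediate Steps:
E = -212 (E = -23*9 - 5 = -207 - 5 = -212)
-4495/4214 + E/2190 = -4495/4214 - 212/2190 = -4495*1/4214 - 212*1/2190 = -4495/4214 - 106/1095 = -5368709/4614330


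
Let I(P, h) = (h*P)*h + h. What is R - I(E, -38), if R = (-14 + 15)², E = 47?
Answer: -67829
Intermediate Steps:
I(P, h) = h + P*h² (I(P, h) = (P*h)*h + h = P*h² + h = h + P*h²)
R = 1 (R = 1² = 1)
R - I(E, -38) = 1 - (-38)*(1 + 47*(-38)) = 1 - (-38)*(1 - 1786) = 1 - (-38)*(-1785) = 1 - 1*67830 = 1 - 67830 = -67829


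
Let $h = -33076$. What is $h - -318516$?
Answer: $285440$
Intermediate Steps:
$h - -318516 = -33076 - -318516 = -33076 + 318516 = 285440$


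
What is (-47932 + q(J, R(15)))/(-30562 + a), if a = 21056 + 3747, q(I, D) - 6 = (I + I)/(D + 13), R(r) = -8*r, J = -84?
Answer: 5127914/616213 ≈ 8.3217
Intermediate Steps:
q(I, D) = 6 + 2*I/(13 + D) (q(I, D) = 6 + (I + I)/(D + 13) = 6 + (2*I)/(13 + D) = 6 + 2*I/(13 + D))
a = 24803
(-47932 + q(J, R(15)))/(-30562 + a) = (-47932 + 2*(39 - 84 + 3*(-8*15))/(13 - 8*15))/(-30562 + 24803) = (-47932 + 2*(39 - 84 + 3*(-120))/(13 - 120))/(-5759) = (-47932 + 2*(39 - 84 - 360)/(-107))*(-1/5759) = (-47932 + 2*(-1/107)*(-405))*(-1/5759) = (-47932 + 810/107)*(-1/5759) = -5127914/107*(-1/5759) = 5127914/616213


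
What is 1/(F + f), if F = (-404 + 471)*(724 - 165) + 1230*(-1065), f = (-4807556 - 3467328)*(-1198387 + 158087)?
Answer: 1/8608360552703 ≈ 1.1617e-13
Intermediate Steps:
f = 8608361825200 (f = -8274884*(-1040300) = 8608361825200)
F = -1272497 (F = 67*559 - 1309950 = 37453 - 1309950 = -1272497)
1/(F + f) = 1/(-1272497 + 8608361825200) = 1/8608360552703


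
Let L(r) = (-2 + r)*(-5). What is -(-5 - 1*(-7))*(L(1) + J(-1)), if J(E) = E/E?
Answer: -12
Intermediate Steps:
J(E) = 1
L(r) = 10 - 5*r
-(-5 - 1*(-7))*(L(1) + J(-1)) = -(-5 - 1*(-7))*((10 - 5*1) + 1) = -(-5 + 7)*((10 - 5) + 1) = -2*(5 + 1) = -2*6 = -1*12 = -12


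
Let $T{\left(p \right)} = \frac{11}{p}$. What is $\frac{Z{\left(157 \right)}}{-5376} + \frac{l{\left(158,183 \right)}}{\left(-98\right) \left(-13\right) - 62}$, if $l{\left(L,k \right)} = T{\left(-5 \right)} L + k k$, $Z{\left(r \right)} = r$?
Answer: $\frac{74157451}{2714880} \approx 27.315$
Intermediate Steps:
$l{\left(L,k \right)} = k^{2} - \frac{11 L}{5}$ ($l{\left(L,k \right)} = \frac{11}{-5} L + k k = 11 \left(- \frac{1}{5}\right) L + k^{2} = - \frac{11 L}{5} + k^{2} = k^{2} - \frac{11 L}{5}$)
$\frac{Z{\left(157 \right)}}{-5376} + \frac{l{\left(158,183 \right)}}{\left(-98\right) \left(-13\right) - 62} = \frac{157}{-5376} + \frac{183^{2} - \frac{1738}{5}}{\left(-98\right) \left(-13\right) - 62} = 157 \left(- \frac{1}{5376}\right) + \frac{33489 - \frac{1738}{5}}{1274 - 62} = - \frac{157}{5376} + \frac{165707}{5 \cdot 1212} = - \frac{157}{5376} + \frac{165707}{5} \cdot \frac{1}{1212} = - \frac{157}{5376} + \frac{165707}{6060} = \frac{74157451}{2714880}$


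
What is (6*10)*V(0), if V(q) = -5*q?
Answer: 0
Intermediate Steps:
(6*10)*V(0) = (6*10)*(-5*0) = 60*0 = 0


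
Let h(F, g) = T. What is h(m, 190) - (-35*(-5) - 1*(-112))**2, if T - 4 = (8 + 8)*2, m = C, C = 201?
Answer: -82333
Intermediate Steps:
m = 201
T = 36 (T = 4 + (8 + 8)*2 = 4 + 16*2 = 4 + 32 = 36)
h(F, g) = 36
h(m, 190) - (-35*(-5) - 1*(-112))**2 = 36 - (-35*(-5) - 1*(-112))**2 = 36 - (175 + 112)**2 = 36 - 1*287**2 = 36 - 1*82369 = 36 - 82369 = -82333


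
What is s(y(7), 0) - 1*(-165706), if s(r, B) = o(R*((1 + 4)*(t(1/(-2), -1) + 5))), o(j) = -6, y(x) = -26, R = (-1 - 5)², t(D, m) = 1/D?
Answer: 165700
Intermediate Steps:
R = 36 (R = (-6)² = 36)
s(r, B) = -6
s(y(7), 0) - 1*(-165706) = -6 - 1*(-165706) = -6 + 165706 = 165700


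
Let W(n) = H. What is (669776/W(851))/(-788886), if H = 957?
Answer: -334888/377481951 ≈ -0.00088716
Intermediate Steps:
W(n) = 957
(669776/W(851))/(-788886) = (669776/957)/(-788886) = (669776*(1/957))*(-1/788886) = (669776/957)*(-1/788886) = -334888/377481951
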